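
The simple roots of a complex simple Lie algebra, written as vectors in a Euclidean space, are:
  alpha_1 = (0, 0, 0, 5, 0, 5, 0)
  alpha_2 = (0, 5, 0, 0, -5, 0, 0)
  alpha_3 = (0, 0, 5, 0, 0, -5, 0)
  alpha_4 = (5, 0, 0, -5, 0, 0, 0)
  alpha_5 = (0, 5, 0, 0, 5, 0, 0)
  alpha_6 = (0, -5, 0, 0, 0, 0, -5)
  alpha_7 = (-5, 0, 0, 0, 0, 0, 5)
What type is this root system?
D_7

Compute the Cartan integers a_ij = 2(alpha_i, alpha_j)/(alpha_j, alpha_j); the resulting 7x7 Cartan matrix is
[[2, 0, -1, -1, 0, 0, 0], [0, 2, 0, 0, 0, -1, 0], [-1, 0, 2, 0, 0, 0, 0], [-1, 0, 0, 2, 0, 0, -1], [0, 0, 0, 0, 2, -1, 0], [0, -1, 0, 0, -1, 2, -1], [0, 0, 0, -1, 0, -1, 2]].
All simple roots have the same length, so the diagram is simply laced. The associated Dynkin diagram is a chain of 5 nodes with a fork of two nodes at one end (D_7), so the type is D_7 (the algebra so(14)).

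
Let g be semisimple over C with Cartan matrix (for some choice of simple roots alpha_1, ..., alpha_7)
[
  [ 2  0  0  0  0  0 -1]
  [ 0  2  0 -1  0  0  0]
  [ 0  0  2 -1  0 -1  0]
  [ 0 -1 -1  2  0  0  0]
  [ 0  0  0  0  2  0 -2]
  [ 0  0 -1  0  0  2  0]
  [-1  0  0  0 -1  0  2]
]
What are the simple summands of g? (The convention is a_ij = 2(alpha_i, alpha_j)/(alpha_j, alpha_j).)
A4 + C3

The diagram associated to this matrix has two connected components: the simple roots {alpha_2, alpha_3, alpha_4, alpha_6} form a chain of 4 nodes with single edges (A_4), and {alpha_1, alpha_5, alpha_7} form a chain of 3 nodes with a double edge at one end; the terminal node there is the unique long simple root (C_3). A semisimple Lie algebra decomposes uniquely as the direct sum of simple ideals, one per connected component of its Dynkin diagram, so g ≅ A_4 ⊕ C_3 (dimension 24 + 21 = 45).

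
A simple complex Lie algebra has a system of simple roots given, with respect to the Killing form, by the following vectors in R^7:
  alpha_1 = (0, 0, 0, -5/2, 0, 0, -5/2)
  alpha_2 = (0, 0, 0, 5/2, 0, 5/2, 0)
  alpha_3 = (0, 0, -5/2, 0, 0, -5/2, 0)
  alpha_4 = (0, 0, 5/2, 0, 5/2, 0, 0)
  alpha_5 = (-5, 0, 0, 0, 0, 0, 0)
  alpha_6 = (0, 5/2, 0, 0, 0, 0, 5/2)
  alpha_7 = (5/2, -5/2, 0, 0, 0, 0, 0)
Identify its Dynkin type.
type C_7

Compute the Cartan integers a_ij = 2(alpha_i, alpha_j)/(alpha_j, alpha_j); the resulting 7x7 Cartan matrix is
[[2, -1, 0, 0, 0, -1, 0], [-1, 2, -1, 0, 0, 0, 0], [0, -1, 2, -1, 0, 0, 0], [0, 0, -1, 2, 0, 0, 0], [0, 0, 0, 0, 2, 0, -2], [-1, 0, 0, 0, 0, 2, -1], [0, 0, 0, 0, -1, -1, 2]].
The roots have two lengths (squared-length ratio 2:1); the short ones are alpha_{1,2,3,4,6,7}. The associated Dynkin diagram is a chain of 7 nodes with a double edge at one end; the terminal node there is the unique long simple root (C_7), so the type is C_7 (the algebra sp(14)).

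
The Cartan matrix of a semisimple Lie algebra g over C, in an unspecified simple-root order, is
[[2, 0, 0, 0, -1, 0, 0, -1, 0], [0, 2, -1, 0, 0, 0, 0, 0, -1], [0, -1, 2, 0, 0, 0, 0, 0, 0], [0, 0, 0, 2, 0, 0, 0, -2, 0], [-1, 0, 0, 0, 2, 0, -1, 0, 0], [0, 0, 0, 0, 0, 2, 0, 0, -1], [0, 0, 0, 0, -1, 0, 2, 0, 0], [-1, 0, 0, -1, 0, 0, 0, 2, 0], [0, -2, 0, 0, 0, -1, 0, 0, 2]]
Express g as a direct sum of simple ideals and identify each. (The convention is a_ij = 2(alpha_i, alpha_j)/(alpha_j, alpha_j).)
C_5 (sp(10)) + F_4

The diagram associated to this matrix has two connected components: the simple roots {alpha_1, alpha_4, alpha_5, alpha_7, alpha_8} form a chain of 5 nodes with a double edge at one end; the terminal node there is the unique long simple root (C_5), and {alpha_2, alpha_3, alpha_6, alpha_9} form a chain of 4 nodes with a double edge between the middle two (F_4). A semisimple Lie algebra decomposes uniquely as the direct sum of simple ideals, one per connected component of its Dynkin diagram, so g ≅ C_5 ⊕ F_4 (dimension 55 + 52 = 107).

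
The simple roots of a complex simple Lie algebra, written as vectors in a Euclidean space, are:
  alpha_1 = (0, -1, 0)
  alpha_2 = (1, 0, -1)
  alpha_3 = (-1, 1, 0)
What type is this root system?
Compute the Cartan integers a_ij = 2(alpha_i, alpha_j)/(alpha_j, alpha_j); the resulting 3x3 Cartan matrix is
[[2, 0, -1], [0, 2, -1], [-2, -1, 2]].
The roots have two lengths (squared-length ratio 2:1); the short ones are alpha_{1}. The associated Dynkin diagram is a chain of 3 nodes with a double edge at one end; the terminal node there is the unique short simple root (B_3), so the type is B_3 (the algebra so(7)).

B_3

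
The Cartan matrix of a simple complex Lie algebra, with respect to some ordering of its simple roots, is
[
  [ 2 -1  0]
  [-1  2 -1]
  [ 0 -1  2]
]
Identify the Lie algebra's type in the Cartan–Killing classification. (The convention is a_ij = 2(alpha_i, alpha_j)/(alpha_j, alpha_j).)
A3

The matrix has rank 3 with 2's on the diagonal. Reading the off-diagonal entries as Dynkin edges (a single edge where a_ij = a_ji = -1; a double or triple edge where a_ij * a_ji = 2 or 3), the diagram is a chain of 3 nodes with single edges (A_3). One simple-root ordering that puts it in standard form is (alpha_3, alpha_2, alpha_1). So the algebra is type A_3, i.e. sl(4).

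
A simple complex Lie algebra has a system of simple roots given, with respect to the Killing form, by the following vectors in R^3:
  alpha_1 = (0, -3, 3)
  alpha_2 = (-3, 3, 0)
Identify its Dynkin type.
A2

Compute the Cartan integers a_ij = 2(alpha_i, alpha_j)/(alpha_j, alpha_j); the resulting 2x2 Cartan matrix is
[[2, -1], [-1, 2]].
All simple roots have the same length, so the diagram is simply laced. The associated Dynkin diagram is a chain of 2 nodes with single edges (A_2), so the type is A_2 (the algebra sl(3)).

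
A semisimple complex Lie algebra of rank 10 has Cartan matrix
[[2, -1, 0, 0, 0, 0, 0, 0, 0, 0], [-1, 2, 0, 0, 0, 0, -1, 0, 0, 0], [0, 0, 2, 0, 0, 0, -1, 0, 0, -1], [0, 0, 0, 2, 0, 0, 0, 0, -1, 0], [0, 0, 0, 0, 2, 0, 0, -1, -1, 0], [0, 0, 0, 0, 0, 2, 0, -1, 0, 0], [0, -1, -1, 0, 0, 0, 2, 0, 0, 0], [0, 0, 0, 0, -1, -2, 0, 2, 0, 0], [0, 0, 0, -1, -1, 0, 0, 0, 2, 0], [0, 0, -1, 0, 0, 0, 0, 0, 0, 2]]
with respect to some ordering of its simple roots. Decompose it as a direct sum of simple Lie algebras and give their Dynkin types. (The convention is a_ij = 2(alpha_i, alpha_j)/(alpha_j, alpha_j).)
A_5 + B_5

The diagram associated to this matrix has two connected components: the simple roots {alpha_1, alpha_2, alpha_3, alpha_7, alpha_10} form a chain of 5 nodes with single edges (A_5), and {alpha_4, alpha_5, alpha_6, alpha_8, alpha_9} form a chain of 5 nodes with a double edge at one end; the terminal node there is the unique short simple root (B_5). A semisimple Lie algebra decomposes uniquely as the direct sum of simple ideals, one per connected component of its Dynkin diagram, so g ≅ A_5 ⊕ B_5 (dimension 35 + 55 = 90).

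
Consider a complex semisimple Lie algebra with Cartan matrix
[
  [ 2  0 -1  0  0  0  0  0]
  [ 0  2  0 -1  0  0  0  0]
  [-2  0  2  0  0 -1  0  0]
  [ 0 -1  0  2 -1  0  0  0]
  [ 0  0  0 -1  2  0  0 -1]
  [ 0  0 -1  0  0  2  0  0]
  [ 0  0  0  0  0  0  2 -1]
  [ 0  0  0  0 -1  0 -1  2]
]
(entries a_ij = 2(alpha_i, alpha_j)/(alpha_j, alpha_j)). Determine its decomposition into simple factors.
A_5 (sl(6)) ⊕ B_3 (so(7))

The diagram associated to this matrix has two connected components: the simple roots {alpha_2, alpha_4, alpha_5, alpha_7, alpha_8} form a chain of 5 nodes with single edges (A_5), and {alpha_1, alpha_3, alpha_6} form a chain of 3 nodes with a double edge at one end; the terminal node there is the unique short simple root (B_3). A semisimple Lie algebra decomposes uniquely as the direct sum of simple ideals, one per connected component of its Dynkin diagram, so g ≅ A_5 ⊕ B_3 (dimension 35 + 21 = 56).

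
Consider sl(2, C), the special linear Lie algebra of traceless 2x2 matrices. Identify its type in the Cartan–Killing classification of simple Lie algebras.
type A_1

This is sl(2), which has dimension 2^2 - 1 = 3 and rank 2 - 1 = 1 (a Cartan subalgebra is the diagonal traceless matrices). In the classification of classical Lie algebras, the special linear algebra sl(n+1) has type A_n; here n = 1, so the Dynkin diagram is a chain of 1 nodes with single edges (A_1). Hence the type is A_1.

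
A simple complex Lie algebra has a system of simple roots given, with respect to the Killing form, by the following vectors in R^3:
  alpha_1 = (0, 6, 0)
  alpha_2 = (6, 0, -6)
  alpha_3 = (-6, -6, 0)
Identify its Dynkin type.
B_3

Compute the Cartan integers a_ij = 2(alpha_i, alpha_j)/(alpha_j, alpha_j); the resulting 3x3 Cartan matrix is
[[2, 0, -1], [0, 2, -1], [-2, -1, 2]].
The roots have two lengths (squared-length ratio 2:1); the short ones are alpha_{1}. The associated Dynkin diagram is a chain of 3 nodes with a double edge at one end; the terminal node there is the unique short simple root (B_3), so the type is B_3 (the algebra so(7)).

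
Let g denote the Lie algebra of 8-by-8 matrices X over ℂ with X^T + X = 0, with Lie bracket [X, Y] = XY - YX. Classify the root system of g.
type D_4

This is so(8) with 8 even, which has dimension 8(8-1)/2 = 28 and rank 8/2 = 4. In the classification of classical Lie algebras, the orthogonal algebra so(2n) in an even number of variables has type D_n; here n = 4, so the Dynkin diagram is a chain of 2 nodes with a fork of two nodes at one end (D_4). Hence the type is D_4.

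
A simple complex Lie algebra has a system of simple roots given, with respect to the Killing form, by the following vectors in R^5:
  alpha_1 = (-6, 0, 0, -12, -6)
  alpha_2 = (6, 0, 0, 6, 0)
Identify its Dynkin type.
Compute the Cartan integers a_ij = 2(alpha_i, alpha_j)/(alpha_j, alpha_j); the resulting 2x2 Cartan matrix is
[[2, -3], [-1, 2]].
The roots have two lengths (squared-length ratio 3:1); the short ones are alpha_{2}. The associated Dynkin diagram is two nodes joined by a triple edge (G_2), so the type is G_2.

G2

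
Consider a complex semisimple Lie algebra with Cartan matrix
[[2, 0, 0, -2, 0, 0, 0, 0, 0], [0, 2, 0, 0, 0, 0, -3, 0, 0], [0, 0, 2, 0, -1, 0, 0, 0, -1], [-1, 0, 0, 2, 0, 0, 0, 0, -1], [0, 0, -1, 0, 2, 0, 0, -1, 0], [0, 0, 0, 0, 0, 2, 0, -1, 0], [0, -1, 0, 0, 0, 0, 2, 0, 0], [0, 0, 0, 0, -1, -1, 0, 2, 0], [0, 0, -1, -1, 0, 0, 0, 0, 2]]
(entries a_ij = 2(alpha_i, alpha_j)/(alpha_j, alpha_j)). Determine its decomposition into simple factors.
C_7 (sp(14)) + G_2

The diagram associated to this matrix has two connected components: the simple roots {alpha_1, alpha_3, alpha_4, alpha_5, alpha_6, alpha_8, alpha_9} form a chain of 7 nodes with a double edge at one end; the terminal node there is the unique long simple root (C_7), and {alpha_2, alpha_7} form two nodes joined by a triple edge (G_2). A semisimple Lie algebra decomposes uniquely as the direct sum of simple ideals, one per connected component of its Dynkin diagram, so g ≅ C_7 ⊕ G_2 (dimension 105 + 14 = 119).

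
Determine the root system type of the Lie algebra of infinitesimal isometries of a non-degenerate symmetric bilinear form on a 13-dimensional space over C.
B_6

This is so(13) with 13 odd, which has dimension 13(13-1)/2 = 78 and rank (13-1)/2 = 6. In the classification of classical Lie algebras, the orthogonal algebra so(2n+1) in an odd number of variables has type B_n; here n = 6, so the Dynkin diagram is a chain of 6 nodes with a double edge at one end; the terminal node there is the unique short simple root (B_6). Hence the type is B_6.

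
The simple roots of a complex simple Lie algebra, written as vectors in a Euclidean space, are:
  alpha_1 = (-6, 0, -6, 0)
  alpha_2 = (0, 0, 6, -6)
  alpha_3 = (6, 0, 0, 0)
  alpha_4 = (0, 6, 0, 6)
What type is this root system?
Compute the Cartan integers a_ij = 2(alpha_i, alpha_j)/(alpha_j, alpha_j); the resulting 4x4 Cartan matrix is
[[2, -1, -2, 0], [-1, 2, 0, -1], [-1, 0, 2, 0], [0, -1, 0, 2]].
The roots have two lengths (squared-length ratio 2:1); the short ones are alpha_{3}. The associated Dynkin diagram is a chain of 4 nodes with a double edge at one end; the terminal node there is the unique short simple root (B_4), so the type is B_4 (the algebra so(9)).

B_4 (so(9))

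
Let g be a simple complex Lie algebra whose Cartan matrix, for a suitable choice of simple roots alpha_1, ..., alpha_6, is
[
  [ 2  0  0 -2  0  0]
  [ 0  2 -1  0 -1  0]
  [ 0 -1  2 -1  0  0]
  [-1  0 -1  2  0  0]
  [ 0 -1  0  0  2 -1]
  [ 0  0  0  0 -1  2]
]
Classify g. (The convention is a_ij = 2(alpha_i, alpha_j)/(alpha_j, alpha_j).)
The matrix has rank 6 with 2's on the diagonal. Reading the off-diagonal entries as Dynkin edges (a single edge where a_ij = a_ji = -1; a double or triple edge where a_ij * a_ji = 2 or 3), the diagram is a chain of 6 nodes with a double edge at one end; the terminal node there is the unique long simple root (C_6). One simple-root ordering that puts it in standard form is (alpha_6, alpha_5, alpha_2, alpha_3, alpha_4, alpha_1). So the algebra is type C_6, i.e. sp(12).

type C_6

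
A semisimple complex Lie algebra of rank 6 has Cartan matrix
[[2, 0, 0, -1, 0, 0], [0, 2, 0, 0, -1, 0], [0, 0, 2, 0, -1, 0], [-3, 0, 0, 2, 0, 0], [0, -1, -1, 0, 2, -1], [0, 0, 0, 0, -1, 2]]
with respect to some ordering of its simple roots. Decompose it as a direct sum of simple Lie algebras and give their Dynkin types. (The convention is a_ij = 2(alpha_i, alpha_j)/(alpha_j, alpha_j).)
D4 + G2

The diagram associated to this matrix has two connected components: the simple roots {alpha_2, alpha_3, alpha_5, alpha_6} form a chain of 2 nodes with a fork of two nodes at one end (D_4), and {alpha_1, alpha_4} form two nodes joined by a triple edge (G_2). A semisimple Lie algebra decomposes uniquely as the direct sum of simple ideals, one per connected component of its Dynkin diagram, so g ≅ D_4 ⊕ G_2 (dimension 28 + 14 = 42).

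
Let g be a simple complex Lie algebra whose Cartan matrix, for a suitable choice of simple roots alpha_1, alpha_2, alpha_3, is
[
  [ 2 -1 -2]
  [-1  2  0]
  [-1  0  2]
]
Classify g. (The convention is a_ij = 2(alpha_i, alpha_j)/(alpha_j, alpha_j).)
The matrix has rank 3 with 2's on the diagonal. Reading the off-diagonal entries as Dynkin edges (a single edge where a_ij = a_ji = -1; a double or triple edge where a_ij * a_ji = 2 or 3), the diagram is a chain of 3 nodes with a double edge at one end; the terminal node there is the unique short simple root (B_3). One simple-root ordering that puts it in standard form is (alpha_2, alpha_1, alpha_3). So the algebra is type B_3, i.e. so(7).

B_3 (so(7))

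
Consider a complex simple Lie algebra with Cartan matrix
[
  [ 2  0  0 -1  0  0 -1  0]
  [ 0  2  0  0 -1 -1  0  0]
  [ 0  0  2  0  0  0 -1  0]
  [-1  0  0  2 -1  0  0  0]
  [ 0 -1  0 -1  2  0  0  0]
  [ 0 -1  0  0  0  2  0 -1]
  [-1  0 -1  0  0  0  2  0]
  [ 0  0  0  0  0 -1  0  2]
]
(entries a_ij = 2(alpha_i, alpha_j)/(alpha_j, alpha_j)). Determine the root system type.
The matrix has rank 8 with 2's on the diagonal. Reading the off-diagonal entries as Dynkin edges (a single edge where a_ij = a_ji = -1; a double or triple edge where a_ij * a_ji = 2 or 3), the diagram is a chain of 8 nodes with single edges (A_8). One simple-root ordering that puts it in standard form is (alpha_8, alpha_6, alpha_2, alpha_5, alpha_4, alpha_1, alpha_7, alpha_3). So the algebra is type A_8, i.e. sl(9).

A_8 (sl(9))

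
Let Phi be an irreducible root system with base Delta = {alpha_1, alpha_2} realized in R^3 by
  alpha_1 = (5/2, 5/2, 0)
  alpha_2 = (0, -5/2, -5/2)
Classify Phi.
A_2

Compute the Cartan integers a_ij = 2(alpha_i, alpha_j)/(alpha_j, alpha_j); the resulting 2x2 Cartan matrix is
[[2, -1], [-1, 2]].
All simple roots have the same length, so the diagram is simply laced. The associated Dynkin diagram is a chain of 2 nodes with single edges (A_2), so the type is A_2 (the algebra sl(3)).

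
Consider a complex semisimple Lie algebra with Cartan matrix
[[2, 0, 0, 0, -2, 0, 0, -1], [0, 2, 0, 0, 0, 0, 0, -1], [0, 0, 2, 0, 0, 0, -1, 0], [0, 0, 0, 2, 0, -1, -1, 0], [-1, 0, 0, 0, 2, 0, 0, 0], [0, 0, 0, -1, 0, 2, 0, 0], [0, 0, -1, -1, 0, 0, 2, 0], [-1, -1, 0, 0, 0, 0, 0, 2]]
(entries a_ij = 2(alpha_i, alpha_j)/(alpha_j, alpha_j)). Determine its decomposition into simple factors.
The diagram associated to this matrix has two connected components: the simple roots {alpha_3, alpha_4, alpha_6, alpha_7} form a chain of 4 nodes with single edges (A_4), and {alpha_1, alpha_2, alpha_5, alpha_8} form a chain of 4 nodes with a double edge at one end; the terminal node there is the unique short simple root (B_4). A semisimple Lie algebra decomposes uniquely as the direct sum of simple ideals, one per connected component of its Dynkin diagram, so g ≅ A_4 ⊕ B_4 (dimension 24 + 36 = 60).

A_4 ⊕ B_4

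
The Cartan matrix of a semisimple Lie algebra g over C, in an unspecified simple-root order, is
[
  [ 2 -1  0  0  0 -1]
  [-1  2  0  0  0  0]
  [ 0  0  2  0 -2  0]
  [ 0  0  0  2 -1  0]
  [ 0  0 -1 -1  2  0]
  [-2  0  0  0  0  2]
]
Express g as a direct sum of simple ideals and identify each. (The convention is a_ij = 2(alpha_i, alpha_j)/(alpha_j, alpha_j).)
The diagram associated to this matrix has two connected components: the simple roots {alpha_3, alpha_4, alpha_5} form a chain of 3 nodes with a double edge at one end; the terminal node there is the unique long simple root (C_3), and {alpha_1, alpha_2, alpha_6} form a chain of 3 nodes with a double edge at one end; the terminal node there is the unique long simple root (C_3). A semisimple Lie algebra decomposes uniquely as the direct sum of simple ideals, one per connected component of its Dynkin diagram, so g ≅ C_3 ⊕ C_3 (dimension 21 + 21 = 42).

C_3 (sp(6)) + C_3 (sp(6))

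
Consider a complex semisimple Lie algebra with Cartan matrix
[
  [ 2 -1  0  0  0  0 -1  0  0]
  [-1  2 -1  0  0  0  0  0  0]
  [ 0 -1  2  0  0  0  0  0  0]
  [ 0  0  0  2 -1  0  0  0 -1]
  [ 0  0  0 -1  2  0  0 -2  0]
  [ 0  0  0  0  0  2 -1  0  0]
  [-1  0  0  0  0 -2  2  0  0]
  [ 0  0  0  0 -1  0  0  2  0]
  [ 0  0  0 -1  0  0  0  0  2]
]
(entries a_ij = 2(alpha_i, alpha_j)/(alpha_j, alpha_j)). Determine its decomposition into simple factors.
B_4 ⊕ B_5

The diagram associated to this matrix has two connected components: the simple roots {alpha_4, alpha_5, alpha_8, alpha_9} form a chain of 4 nodes with a double edge at one end; the terminal node there is the unique short simple root (B_4), and {alpha_1, alpha_2, alpha_3, alpha_6, alpha_7} form a chain of 5 nodes with a double edge at one end; the terminal node there is the unique short simple root (B_5). A semisimple Lie algebra decomposes uniquely as the direct sum of simple ideals, one per connected component of its Dynkin diagram, so g ≅ B_4 ⊕ B_5 (dimension 36 + 55 = 91).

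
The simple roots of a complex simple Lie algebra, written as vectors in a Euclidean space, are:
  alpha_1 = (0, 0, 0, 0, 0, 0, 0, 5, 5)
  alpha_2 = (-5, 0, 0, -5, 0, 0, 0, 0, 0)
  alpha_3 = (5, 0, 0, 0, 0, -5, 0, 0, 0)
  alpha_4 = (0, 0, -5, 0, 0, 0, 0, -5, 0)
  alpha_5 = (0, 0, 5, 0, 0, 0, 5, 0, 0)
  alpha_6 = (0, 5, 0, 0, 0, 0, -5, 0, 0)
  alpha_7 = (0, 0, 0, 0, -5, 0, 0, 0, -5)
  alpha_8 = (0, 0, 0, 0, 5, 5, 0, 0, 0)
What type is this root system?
A8

Compute the Cartan integers a_ij = 2(alpha_i, alpha_j)/(alpha_j, alpha_j); the resulting 8x8 Cartan matrix is
[[2, 0, 0, -1, 0, 0, -1, 0], [0, 2, -1, 0, 0, 0, 0, 0], [0, -1, 2, 0, 0, 0, 0, -1], [-1, 0, 0, 2, -1, 0, 0, 0], [0, 0, 0, -1, 2, -1, 0, 0], [0, 0, 0, 0, -1, 2, 0, 0], [-1, 0, 0, 0, 0, 0, 2, -1], [0, 0, -1, 0, 0, 0, -1, 2]].
All simple roots have the same length, so the diagram is simply laced. The associated Dynkin diagram is a chain of 8 nodes with single edges (A_8), so the type is A_8 (the algebra sl(9)).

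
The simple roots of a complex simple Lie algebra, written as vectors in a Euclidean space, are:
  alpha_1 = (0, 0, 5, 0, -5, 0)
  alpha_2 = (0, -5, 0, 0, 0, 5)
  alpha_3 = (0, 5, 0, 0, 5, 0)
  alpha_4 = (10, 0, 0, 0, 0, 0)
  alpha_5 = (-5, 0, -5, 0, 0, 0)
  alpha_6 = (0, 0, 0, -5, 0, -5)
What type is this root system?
Compute the Cartan integers a_ij = 2(alpha_i, alpha_j)/(alpha_j, alpha_j); the resulting 6x6 Cartan matrix is
[[2, 0, -1, 0, -1, 0], [0, 2, -1, 0, 0, -1], [-1, -1, 2, 0, 0, 0], [0, 0, 0, 2, -2, 0], [-1, 0, 0, -1, 2, 0], [0, -1, 0, 0, 0, 2]].
The roots have two lengths (squared-length ratio 2:1); the short ones are alpha_{1,2,3,5,6}. The associated Dynkin diagram is a chain of 6 nodes with a double edge at one end; the terminal node there is the unique long simple root (C_6), so the type is C_6 (the algebra sp(12)).

C_6 (sp(12))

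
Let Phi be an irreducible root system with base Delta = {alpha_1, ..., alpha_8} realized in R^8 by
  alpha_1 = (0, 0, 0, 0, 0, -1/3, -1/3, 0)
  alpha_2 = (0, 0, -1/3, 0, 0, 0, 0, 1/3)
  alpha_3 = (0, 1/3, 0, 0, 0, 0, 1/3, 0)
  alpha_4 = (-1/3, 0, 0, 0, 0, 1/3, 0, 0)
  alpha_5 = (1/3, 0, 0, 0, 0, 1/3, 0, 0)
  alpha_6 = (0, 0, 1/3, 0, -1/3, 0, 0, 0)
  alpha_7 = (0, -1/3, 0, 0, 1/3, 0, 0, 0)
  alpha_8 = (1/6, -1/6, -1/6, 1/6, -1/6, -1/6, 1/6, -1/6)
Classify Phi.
Compute the Cartan integers a_ij = 2(alpha_i, alpha_j)/(alpha_j, alpha_j); the resulting 8x8 Cartan matrix is
[[2, 0, -1, -1, -1, 0, 0, 0], [0, 2, 0, 0, 0, -1, 0, 0], [-1, 0, 2, 0, 0, 0, -1, 0], [-1, 0, 0, 2, 0, 0, 0, -1], [-1, 0, 0, 0, 2, 0, 0, 0], [0, -1, 0, 0, 0, 2, -1, 0], [0, 0, -1, 0, 0, -1, 2, 0], [0, 0, 0, -1, 0, 0, 0, 2]].
All simple roots have the same length, so the diagram is simply laced. The associated Dynkin diagram is a chain of 7 nodes with one extra node attached to the third node from one end (E_8), so the type is E_8.

E8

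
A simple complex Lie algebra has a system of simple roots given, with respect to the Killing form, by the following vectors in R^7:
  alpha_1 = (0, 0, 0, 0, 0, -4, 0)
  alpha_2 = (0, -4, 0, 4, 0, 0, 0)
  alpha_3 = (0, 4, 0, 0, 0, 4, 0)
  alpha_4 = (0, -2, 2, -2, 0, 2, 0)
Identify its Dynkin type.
Compute the Cartan integers a_ij = 2(alpha_i, alpha_j)/(alpha_j, alpha_j); the resulting 4x4 Cartan matrix is
[[2, 0, -1, -1], [0, 2, -1, 0], [-2, -1, 2, 0], [-1, 0, 0, 2]].
The roots have two lengths (squared-length ratio 2:1); the short ones are alpha_{1,4}. The associated Dynkin diagram is a chain of 4 nodes with a double edge between the middle two (F_4), so the type is F_4.

F4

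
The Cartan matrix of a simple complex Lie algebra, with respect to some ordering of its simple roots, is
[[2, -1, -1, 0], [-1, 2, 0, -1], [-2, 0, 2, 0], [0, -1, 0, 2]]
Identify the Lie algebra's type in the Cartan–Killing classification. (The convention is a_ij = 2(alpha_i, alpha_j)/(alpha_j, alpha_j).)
The matrix has rank 4 with 2's on the diagonal. Reading the off-diagonal entries as Dynkin edges (a single edge where a_ij = a_ji = -1; a double or triple edge where a_ij * a_ji = 2 or 3), the diagram is a chain of 4 nodes with a double edge at one end; the terminal node there is the unique long simple root (C_4). One simple-root ordering that puts it in standard form is (alpha_4, alpha_2, alpha_1, alpha_3). So the algebra is type C_4, i.e. sp(8).

C4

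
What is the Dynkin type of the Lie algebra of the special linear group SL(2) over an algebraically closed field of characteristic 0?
This is sl(2), which has dimension 2^2 - 1 = 3 and rank 2 - 1 = 1 (a Cartan subalgebra is the diagonal traceless matrices). In the classification of classical Lie algebras, the special linear algebra sl(n+1) has type A_n; here n = 1, so the Dynkin diagram is a chain of 1 nodes with single edges (A_1). Hence the type is A_1.

A1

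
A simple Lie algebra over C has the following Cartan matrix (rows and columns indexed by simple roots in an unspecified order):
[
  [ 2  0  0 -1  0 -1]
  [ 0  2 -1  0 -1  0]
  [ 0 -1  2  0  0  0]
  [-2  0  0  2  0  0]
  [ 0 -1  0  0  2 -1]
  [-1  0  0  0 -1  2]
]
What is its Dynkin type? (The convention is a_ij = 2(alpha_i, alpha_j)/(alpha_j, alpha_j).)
The matrix has rank 6 with 2's on the diagonal. Reading the off-diagonal entries as Dynkin edges (a single edge where a_ij = a_ji = -1; a double or triple edge where a_ij * a_ji = 2 or 3), the diagram is a chain of 6 nodes with a double edge at one end; the terminal node there is the unique long simple root (C_6). One simple-root ordering that puts it in standard form is (alpha_3, alpha_2, alpha_5, alpha_6, alpha_1, alpha_4). So the algebra is type C_6, i.e. sp(12).

C6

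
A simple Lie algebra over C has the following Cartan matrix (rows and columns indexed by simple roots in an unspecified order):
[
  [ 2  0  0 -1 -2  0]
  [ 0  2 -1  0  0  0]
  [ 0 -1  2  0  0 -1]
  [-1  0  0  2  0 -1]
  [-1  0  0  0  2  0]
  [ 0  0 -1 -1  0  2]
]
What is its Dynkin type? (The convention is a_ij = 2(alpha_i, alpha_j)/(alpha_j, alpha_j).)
B6

The matrix has rank 6 with 2's on the diagonal. Reading the off-diagonal entries as Dynkin edges (a single edge where a_ij = a_ji = -1; a double or triple edge where a_ij * a_ji = 2 or 3), the diagram is a chain of 6 nodes with a double edge at one end; the terminal node there is the unique short simple root (B_6). One simple-root ordering that puts it in standard form is (alpha_2, alpha_3, alpha_6, alpha_4, alpha_1, alpha_5). So the algebra is type B_6, i.e. so(13).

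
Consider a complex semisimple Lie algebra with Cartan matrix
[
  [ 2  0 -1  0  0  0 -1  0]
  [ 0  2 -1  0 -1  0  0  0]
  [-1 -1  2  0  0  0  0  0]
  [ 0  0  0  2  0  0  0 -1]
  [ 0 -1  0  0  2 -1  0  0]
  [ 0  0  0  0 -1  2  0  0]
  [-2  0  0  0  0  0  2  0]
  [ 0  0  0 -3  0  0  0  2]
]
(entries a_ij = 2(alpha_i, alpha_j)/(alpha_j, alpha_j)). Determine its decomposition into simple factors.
C6 + G2

The diagram associated to this matrix has two connected components: the simple roots {alpha_1, alpha_2, alpha_3, alpha_5, alpha_6, alpha_7} form a chain of 6 nodes with a double edge at one end; the terminal node there is the unique long simple root (C_6), and {alpha_4, alpha_8} form two nodes joined by a triple edge (G_2). A semisimple Lie algebra decomposes uniquely as the direct sum of simple ideals, one per connected component of its Dynkin diagram, so g ≅ C_6 ⊕ G_2 (dimension 78 + 14 = 92).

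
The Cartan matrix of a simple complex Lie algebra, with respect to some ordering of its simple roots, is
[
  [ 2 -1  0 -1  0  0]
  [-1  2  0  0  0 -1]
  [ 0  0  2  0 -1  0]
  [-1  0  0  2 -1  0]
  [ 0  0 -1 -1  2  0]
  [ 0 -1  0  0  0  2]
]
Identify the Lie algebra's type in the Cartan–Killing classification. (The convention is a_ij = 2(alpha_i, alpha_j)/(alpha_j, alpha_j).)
The matrix has rank 6 with 2's on the diagonal. Reading the off-diagonal entries as Dynkin edges (a single edge where a_ij = a_ji = -1; a double or triple edge where a_ij * a_ji = 2 or 3), the diagram is a chain of 6 nodes with single edges (A_6). One simple-root ordering that puts it in standard form is (alpha_6, alpha_2, alpha_1, alpha_4, alpha_5, alpha_3). So the algebra is type A_6, i.e. sl(7).

A6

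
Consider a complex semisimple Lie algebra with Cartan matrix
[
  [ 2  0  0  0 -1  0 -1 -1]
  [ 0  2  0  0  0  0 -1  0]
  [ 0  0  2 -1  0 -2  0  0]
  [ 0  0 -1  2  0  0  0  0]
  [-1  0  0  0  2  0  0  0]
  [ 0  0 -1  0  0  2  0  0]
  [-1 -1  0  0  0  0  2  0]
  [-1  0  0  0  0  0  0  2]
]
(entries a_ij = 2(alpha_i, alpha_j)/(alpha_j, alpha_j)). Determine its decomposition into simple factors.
The diagram associated to this matrix has two connected components: the simple roots {alpha_3, alpha_4, alpha_6} form a chain of 3 nodes with a double edge at one end; the terminal node there is the unique short simple root (B_3), and {alpha_1, alpha_2, alpha_5, alpha_7, alpha_8} form a chain of 3 nodes with a fork of two nodes at one end (D_5). A semisimple Lie algebra decomposes uniquely as the direct sum of simple ideals, one per connected component of its Dynkin diagram, so g ≅ B_3 ⊕ D_5 (dimension 21 + 45 = 66).

type B_3 + type D_5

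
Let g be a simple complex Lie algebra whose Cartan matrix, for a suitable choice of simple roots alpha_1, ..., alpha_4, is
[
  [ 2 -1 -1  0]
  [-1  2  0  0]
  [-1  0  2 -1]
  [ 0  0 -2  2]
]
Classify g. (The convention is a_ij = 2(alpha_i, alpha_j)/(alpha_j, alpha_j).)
The matrix has rank 4 with 2's on the diagonal. Reading the off-diagonal entries as Dynkin edges (a single edge where a_ij = a_ji = -1; a double or triple edge where a_ij * a_ji = 2 or 3), the diagram is a chain of 4 nodes with a double edge at one end; the terminal node there is the unique long simple root (C_4). One simple-root ordering that puts it in standard form is (alpha_2, alpha_1, alpha_3, alpha_4). So the algebra is type C_4, i.e. sp(8).

type C_4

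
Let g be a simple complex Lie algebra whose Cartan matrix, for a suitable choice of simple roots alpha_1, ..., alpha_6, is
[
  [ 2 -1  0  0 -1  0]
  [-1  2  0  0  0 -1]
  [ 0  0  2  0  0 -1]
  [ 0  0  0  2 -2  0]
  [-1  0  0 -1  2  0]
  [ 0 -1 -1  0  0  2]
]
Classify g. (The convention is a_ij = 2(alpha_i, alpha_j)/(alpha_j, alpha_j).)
The matrix has rank 6 with 2's on the diagonal. Reading the off-diagonal entries as Dynkin edges (a single edge where a_ij = a_ji = -1; a double or triple edge where a_ij * a_ji = 2 or 3), the diagram is a chain of 6 nodes with a double edge at one end; the terminal node there is the unique long simple root (C_6). One simple-root ordering that puts it in standard form is (alpha_3, alpha_6, alpha_2, alpha_1, alpha_5, alpha_4). So the algebra is type C_6, i.e. sp(12).

C6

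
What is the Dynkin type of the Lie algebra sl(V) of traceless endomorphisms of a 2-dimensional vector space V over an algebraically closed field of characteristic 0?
This is sl(2), which has dimension 2^2 - 1 = 3 and rank 2 - 1 = 1 (a Cartan subalgebra is the diagonal traceless matrices). In the classification of classical Lie algebras, the special linear algebra sl(n+1) has type A_n; here n = 1, so the Dynkin diagram is a chain of 1 nodes with single edges (A_1). Hence the type is A_1.

A_1 (sl(2))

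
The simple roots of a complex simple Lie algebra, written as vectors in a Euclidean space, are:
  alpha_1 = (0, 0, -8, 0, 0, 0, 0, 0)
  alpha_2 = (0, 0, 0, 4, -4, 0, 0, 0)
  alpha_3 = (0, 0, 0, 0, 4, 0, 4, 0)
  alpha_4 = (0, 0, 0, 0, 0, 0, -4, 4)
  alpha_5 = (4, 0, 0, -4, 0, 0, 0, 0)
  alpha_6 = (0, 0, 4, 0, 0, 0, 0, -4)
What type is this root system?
C6

Compute the Cartan integers a_ij = 2(alpha_i, alpha_j)/(alpha_j, alpha_j); the resulting 6x6 Cartan matrix is
[[2, 0, 0, 0, 0, -2], [0, 2, -1, 0, -1, 0], [0, -1, 2, -1, 0, 0], [0, 0, -1, 2, 0, -1], [0, -1, 0, 0, 2, 0], [-1, 0, 0, -1, 0, 2]].
The roots have two lengths (squared-length ratio 2:1); the short ones are alpha_{2,3,4,5,6}. The associated Dynkin diagram is a chain of 6 nodes with a double edge at one end; the terminal node there is the unique long simple root (C_6), so the type is C_6 (the algebra sp(12)).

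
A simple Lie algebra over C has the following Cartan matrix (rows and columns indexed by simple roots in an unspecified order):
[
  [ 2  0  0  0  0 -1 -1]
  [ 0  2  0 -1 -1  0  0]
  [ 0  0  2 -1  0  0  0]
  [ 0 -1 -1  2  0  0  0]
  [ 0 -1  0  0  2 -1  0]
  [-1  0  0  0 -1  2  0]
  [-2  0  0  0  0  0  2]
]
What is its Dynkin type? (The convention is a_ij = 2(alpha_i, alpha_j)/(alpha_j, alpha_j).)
The matrix has rank 7 with 2's on the diagonal. Reading the off-diagonal entries as Dynkin edges (a single edge where a_ij = a_ji = -1; a double or triple edge where a_ij * a_ji = 2 or 3), the diagram is a chain of 7 nodes with a double edge at one end; the terminal node there is the unique long simple root (C_7). One simple-root ordering that puts it in standard form is (alpha_3, alpha_4, alpha_2, alpha_5, alpha_6, alpha_1, alpha_7). So the algebra is type C_7, i.e. sp(14).

C7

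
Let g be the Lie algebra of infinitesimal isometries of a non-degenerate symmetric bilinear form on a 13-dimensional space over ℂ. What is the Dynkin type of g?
B_6 (so(13))

This is so(13) with 13 odd, which has dimension 13(13-1)/2 = 78 and rank (13-1)/2 = 6. In the classification of classical Lie algebras, the orthogonal algebra so(2n+1) in an odd number of variables has type B_n; here n = 6, so the Dynkin diagram is a chain of 6 nodes with a double edge at one end; the terminal node there is the unique short simple root (B_6). Hence the type is B_6.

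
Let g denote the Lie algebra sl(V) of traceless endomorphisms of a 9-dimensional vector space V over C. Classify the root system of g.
This is sl(9), which has dimension 9^2 - 1 = 80 and rank 9 - 1 = 8 (a Cartan subalgebra is the diagonal traceless matrices). In the classification of classical Lie algebras, the special linear algebra sl(n+1) has type A_n; here n = 8, so the Dynkin diagram is a chain of 8 nodes with single edges (A_8). Hence the type is A_8.

A8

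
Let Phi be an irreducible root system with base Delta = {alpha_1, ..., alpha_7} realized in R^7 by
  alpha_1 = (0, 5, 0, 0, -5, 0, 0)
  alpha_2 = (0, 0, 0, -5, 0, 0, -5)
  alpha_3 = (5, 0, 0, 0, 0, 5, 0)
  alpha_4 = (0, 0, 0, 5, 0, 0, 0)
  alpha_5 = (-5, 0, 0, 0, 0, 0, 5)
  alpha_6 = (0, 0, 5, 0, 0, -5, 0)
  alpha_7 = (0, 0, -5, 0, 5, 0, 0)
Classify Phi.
type B_7

Compute the Cartan integers a_ij = 2(alpha_i, alpha_j)/(alpha_j, alpha_j); the resulting 7x7 Cartan matrix is
[[2, 0, 0, 0, 0, 0, -1], [0, 2, 0, -2, -1, 0, 0], [0, 0, 2, 0, -1, -1, 0], [0, -1, 0, 2, 0, 0, 0], [0, -1, -1, 0, 2, 0, 0], [0, 0, -1, 0, 0, 2, -1], [-1, 0, 0, 0, 0, -1, 2]].
The roots have two lengths (squared-length ratio 2:1); the short ones are alpha_{4}. The associated Dynkin diagram is a chain of 7 nodes with a double edge at one end; the terminal node there is the unique short simple root (B_7), so the type is B_7 (the algebra so(15)).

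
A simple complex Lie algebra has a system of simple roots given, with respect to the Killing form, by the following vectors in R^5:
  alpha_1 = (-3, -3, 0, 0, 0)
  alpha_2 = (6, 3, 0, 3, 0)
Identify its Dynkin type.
type G_2

Compute the Cartan integers a_ij = 2(alpha_i, alpha_j)/(alpha_j, alpha_j); the resulting 2x2 Cartan matrix is
[[2, -1], [-3, 2]].
The roots have two lengths (squared-length ratio 3:1); the short ones are alpha_{1}. The associated Dynkin diagram is two nodes joined by a triple edge (G_2), so the type is G_2.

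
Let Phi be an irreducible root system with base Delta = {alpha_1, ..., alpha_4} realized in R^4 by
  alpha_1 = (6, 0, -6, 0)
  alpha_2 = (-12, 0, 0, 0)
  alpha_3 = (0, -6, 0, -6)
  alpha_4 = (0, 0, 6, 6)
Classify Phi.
type C_4

Compute the Cartan integers a_ij = 2(alpha_i, alpha_j)/(alpha_j, alpha_j); the resulting 4x4 Cartan matrix is
[[2, -1, 0, -1], [-2, 2, 0, 0], [0, 0, 2, -1], [-1, 0, -1, 2]].
The roots have two lengths (squared-length ratio 2:1); the short ones are alpha_{1,3,4}. The associated Dynkin diagram is a chain of 4 nodes with a double edge at one end; the terminal node there is the unique long simple root (C_4), so the type is C_4 (the algebra sp(8)).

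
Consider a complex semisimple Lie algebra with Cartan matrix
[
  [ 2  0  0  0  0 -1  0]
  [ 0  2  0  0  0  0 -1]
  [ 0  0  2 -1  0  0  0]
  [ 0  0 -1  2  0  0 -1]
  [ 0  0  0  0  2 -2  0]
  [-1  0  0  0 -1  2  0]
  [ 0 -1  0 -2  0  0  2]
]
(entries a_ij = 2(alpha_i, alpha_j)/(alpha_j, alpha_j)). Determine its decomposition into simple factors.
C3 ⊕ F4

The diagram associated to this matrix has two connected components: the simple roots {alpha_1, alpha_5, alpha_6} form a chain of 3 nodes with a double edge at one end; the terminal node there is the unique long simple root (C_3), and {alpha_2, alpha_3, alpha_4, alpha_7} form a chain of 4 nodes with a double edge between the middle two (F_4). A semisimple Lie algebra decomposes uniquely as the direct sum of simple ideals, one per connected component of its Dynkin diagram, so g ≅ C_3 ⊕ F_4 (dimension 21 + 52 = 73).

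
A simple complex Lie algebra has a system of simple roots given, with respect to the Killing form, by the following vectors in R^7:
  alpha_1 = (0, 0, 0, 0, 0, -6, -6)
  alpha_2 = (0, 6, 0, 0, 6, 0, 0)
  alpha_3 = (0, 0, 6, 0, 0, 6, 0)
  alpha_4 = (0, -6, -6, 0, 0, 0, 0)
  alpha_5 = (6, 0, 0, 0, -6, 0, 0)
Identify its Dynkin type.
A_5

Compute the Cartan integers a_ij = 2(alpha_i, alpha_j)/(alpha_j, alpha_j); the resulting 5x5 Cartan matrix is
[[2, 0, -1, 0, 0], [0, 2, 0, -1, -1], [-1, 0, 2, -1, 0], [0, -1, -1, 2, 0], [0, -1, 0, 0, 2]].
All simple roots have the same length, so the diagram is simply laced. The associated Dynkin diagram is a chain of 5 nodes with single edges (A_5), so the type is A_5 (the algebra sl(6)).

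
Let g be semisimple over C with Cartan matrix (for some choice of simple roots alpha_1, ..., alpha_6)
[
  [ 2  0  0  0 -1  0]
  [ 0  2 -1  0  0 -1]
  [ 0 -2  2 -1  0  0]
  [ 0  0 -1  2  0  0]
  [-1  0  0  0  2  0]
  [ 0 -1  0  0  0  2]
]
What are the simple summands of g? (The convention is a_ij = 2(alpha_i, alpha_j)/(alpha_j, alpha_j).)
type A_2 + type F_4

The diagram associated to this matrix has two connected components: the simple roots {alpha_1, alpha_5} form a chain of 2 nodes with single edges (A_2), and {alpha_2, alpha_3, alpha_4, alpha_6} form a chain of 4 nodes with a double edge between the middle two (F_4). A semisimple Lie algebra decomposes uniquely as the direct sum of simple ideals, one per connected component of its Dynkin diagram, so g ≅ A_2 ⊕ F_4 (dimension 8 + 52 = 60).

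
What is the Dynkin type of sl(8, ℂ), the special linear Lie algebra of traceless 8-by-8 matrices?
type A_7

This is sl(8), which has dimension 8^2 - 1 = 63 and rank 8 - 1 = 7 (a Cartan subalgebra is the diagonal traceless matrices). In the classification of classical Lie algebras, the special linear algebra sl(n+1) has type A_n; here n = 7, so the Dynkin diagram is a chain of 7 nodes with single edges (A_7). Hence the type is A_7.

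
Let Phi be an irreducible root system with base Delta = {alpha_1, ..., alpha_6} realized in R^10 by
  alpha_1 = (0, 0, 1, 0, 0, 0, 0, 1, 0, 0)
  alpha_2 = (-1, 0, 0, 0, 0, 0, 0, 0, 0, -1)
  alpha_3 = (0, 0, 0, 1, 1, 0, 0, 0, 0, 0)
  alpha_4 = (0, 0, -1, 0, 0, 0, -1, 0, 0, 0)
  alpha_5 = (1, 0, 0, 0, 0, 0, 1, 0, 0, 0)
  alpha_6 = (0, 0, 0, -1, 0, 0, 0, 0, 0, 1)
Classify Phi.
Compute the Cartan integers a_ij = 2(alpha_i, alpha_j)/(alpha_j, alpha_j); the resulting 6x6 Cartan matrix is
[[2, 0, 0, -1, 0, 0], [0, 2, 0, 0, -1, -1], [0, 0, 2, 0, 0, -1], [-1, 0, 0, 2, -1, 0], [0, -1, 0, -1, 2, 0], [0, -1, -1, 0, 0, 2]].
All simple roots have the same length, so the diagram is simply laced. The associated Dynkin diagram is a chain of 6 nodes with single edges (A_6), so the type is A_6 (the algebra sl(7)).

A_6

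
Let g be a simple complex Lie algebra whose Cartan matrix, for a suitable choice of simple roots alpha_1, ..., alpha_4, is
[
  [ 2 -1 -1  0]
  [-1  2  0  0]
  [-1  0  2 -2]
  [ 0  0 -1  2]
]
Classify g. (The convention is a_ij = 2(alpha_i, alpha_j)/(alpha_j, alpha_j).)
The matrix has rank 4 with 2's on the diagonal. Reading the off-diagonal entries as Dynkin edges (a single edge where a_ij = a_ji = -1; a double or triple edge where a_ij * a_ji = 2 or 3), the diagram is a chain of 4 nodes with a double edge at one end; the terminal node there is the unique short simple root (B_4). One simple-root ordering that puts it in standard form is (alpha_2, alpha_1, alpha_3, alpha_4). So the algebra is type B_4, i.e. so(9).

B_4 (so(9))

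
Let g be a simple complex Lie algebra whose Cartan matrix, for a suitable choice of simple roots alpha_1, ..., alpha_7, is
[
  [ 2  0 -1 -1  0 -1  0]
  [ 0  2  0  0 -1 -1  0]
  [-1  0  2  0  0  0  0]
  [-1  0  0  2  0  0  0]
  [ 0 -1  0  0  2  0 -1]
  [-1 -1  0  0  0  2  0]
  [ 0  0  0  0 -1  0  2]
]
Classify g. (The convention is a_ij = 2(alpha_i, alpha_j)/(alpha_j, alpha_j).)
D_7 (so(14))

The matrix has rank 7 with 2's on the diagonal. Reading the off-diagonal entries as Dynkin edges (a single edge where a_ij = a_ji = -1; a double or triple edge where a_ij * a_ji = 2 or 3), the diagram is a chain of 5 nodes with a fork of two nodes at one end (D_7). One simple-root ordering that puts it in standard form is (alpha_7, alpha_5, alpha_2, alpha_6, alpha_1, alpha_3, alpha_4). So the algebra is type D_7, i.e. so(14).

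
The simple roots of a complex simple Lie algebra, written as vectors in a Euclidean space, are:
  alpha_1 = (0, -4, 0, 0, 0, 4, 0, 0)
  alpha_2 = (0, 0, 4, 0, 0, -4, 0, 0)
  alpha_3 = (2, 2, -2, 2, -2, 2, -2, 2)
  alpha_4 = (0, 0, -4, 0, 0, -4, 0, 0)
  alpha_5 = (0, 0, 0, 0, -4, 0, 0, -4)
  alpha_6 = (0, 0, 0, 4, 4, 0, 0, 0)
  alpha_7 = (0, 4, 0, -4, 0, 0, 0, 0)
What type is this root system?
E_7

Compute the Cartan integers a_ij = 2(alpha_i, alpha_j)/(alpha_j, alpha_j); the resulting 7x7 Cartan matrix is
[[2, -1, 0, -1, 0, 0, -1], [-1, 2, -1, 0, 0, 0, 0], [0, -1, 2, 0, 0, 0, 0], [-1, 0, 0, 2, 0, 0, 0], [0, 0, 0, 0, 2, -1, 0], [0, 0, 0, 0, -1, 2, -1], [-1, 0, 0, 0, 0, -1, 2]].
All simple roots have the same length, so the diagram is simply laced. The associated Dynkin diagram is a chain of 6 nodes with one extra node attached to the third node from one end (E_7), so the type is E_7.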